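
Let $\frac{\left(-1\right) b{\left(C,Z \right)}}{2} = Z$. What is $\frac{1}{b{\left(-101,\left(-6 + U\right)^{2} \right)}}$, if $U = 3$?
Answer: $- \frac{1}{18} \approx -0.055556$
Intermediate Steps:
$b{\left(C,Z \right)} = - 2 Z$
$\frac{1}{b{\left(-101,\left(-6 + U\right)^{2} \right)}} = \frac{1}{\left(-2\right) \left(-6 + 3\right)^{2}} = \frac{1}{\left(-2\right) \left(-3\right)^{2}} = \frac{1}{\left(-2\right) 9} = \frac{1}{-18} = - \frac{1}{18}$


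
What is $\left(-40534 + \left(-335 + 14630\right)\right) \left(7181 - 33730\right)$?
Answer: $696619211$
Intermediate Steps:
$\left(-40534 + \left(-335 + 14630\right)\right) \left(7181 - 33730\right) = \left(-40534 + 14295\right) \left(-26549\right) = \left(-26239\right) \left(-26549\right) = 696619211$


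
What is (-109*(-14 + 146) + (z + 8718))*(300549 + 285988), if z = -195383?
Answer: -117925023461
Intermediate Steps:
(-109*(-14 + 146) + (z + 8718))*(300549 + 285988) = (-109*(-14 + 146) + (-195383 + 8718))*(300549 + 285988) = (-109*132 - 186665)*586537 = (-14388 - 186665)*586537 = -201053*586537 = -117925023461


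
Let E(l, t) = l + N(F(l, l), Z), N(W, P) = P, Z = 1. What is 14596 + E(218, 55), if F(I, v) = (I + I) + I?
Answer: 14815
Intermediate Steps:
F(I, v) = 3*I (F(I, v) = 2*I + I = 3*I)
E(l, t) = 1 + l (E(l, t) = l + 1 = 1 + l)
14596 + E(218, 55) = 14596 + (1 + 218) = 14596 + 219 = 14815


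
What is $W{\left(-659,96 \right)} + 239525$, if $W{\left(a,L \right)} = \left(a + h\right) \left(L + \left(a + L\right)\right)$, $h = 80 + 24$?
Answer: $498710$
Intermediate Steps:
$h = 104$
$W{\left(a,L \right)} = \left(104 + a\right) \left(a + 2 L\right)$ ($W{\left(a,L \right)} = \left(a + 104\right) \left(L + \left(a + L\right)\right) = \left(104 + a\right) \left(L + \left(L + a\right)\right) = \left(104 + a\right) \left(a + 2 L\right)$)
$W{\left(-659,96 \right)} + 239525 = \left(\left(-659\right)^{2} + 104 \left(-659\right) + 208 \cdot 96 + 2 \cdot 96 \left(-659\right)\right) + 239525 = \left(434281 - 68536 + 19968 - 126528\right) + 239525 = 259185 + 239525 = 498710$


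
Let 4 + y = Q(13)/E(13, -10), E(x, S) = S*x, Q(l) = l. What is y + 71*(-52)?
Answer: -36961/10 ≈ -3696.1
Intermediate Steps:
y = -41/10 (y = -4 + 13/((-10*13)) = -4 + 13/(-130) = -4 + 13*(-1/130) = -4 - 1/10 = -41/10 ≈ -4.1000)
y + 71*(-52) = -41/10 + 71*(-52) = -41/10 - 3692 = -36961/10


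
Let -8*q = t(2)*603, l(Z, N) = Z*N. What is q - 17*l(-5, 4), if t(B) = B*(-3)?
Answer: 3169/4 ≈ 792.25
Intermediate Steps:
l(Z, N) = N*Z
t(B) = -3*B
q = 1809/4 (q = -(-3*2)*603/8 = -(-3)*603/4 = -⅛*(-3618) = 1809/4 ≈ 452.25)
q - 17*l(-5, 4) = 1809/4 - 68*(-5) = 1809/4 - 17*(-20) = 1809/4 + 340 = 3169/4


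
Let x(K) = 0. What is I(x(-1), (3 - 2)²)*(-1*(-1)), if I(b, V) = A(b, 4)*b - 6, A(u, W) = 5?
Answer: -6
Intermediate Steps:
I(b, V) = -6 + 5*b (I(b, V) = 5*b - 6 = -6 + 5*b)
I(x(-1), (3 - 2)²)*(-1*(-1)) = (-6 + 5*0)*(-1*(-1)) = (-6 + 0)*1 = -6*1 = -6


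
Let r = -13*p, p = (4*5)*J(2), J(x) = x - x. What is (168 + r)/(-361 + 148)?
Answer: -56/71 ≈ -0.78873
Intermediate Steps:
J(x) = 0
p = 0 (p = (4*5)*0 = 20*0 = 0)
r = 0 (r = -13*0 = 0)
(168 + r)/(-361 + 148) = (168 + 0)/(-361 + 148) = 168/(-213) = 168*(-1/213) = -56/71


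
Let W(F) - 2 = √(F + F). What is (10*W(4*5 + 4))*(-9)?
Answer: -180 - 360*√3 ≈ -803.54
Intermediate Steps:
W(F) = 2 + √2*√F (W(F) = 2 + √(F + F) = 2 + √(2*F) = 2 + √2*√F)
(10*W(4*5 + 4))*(-9) = (10*(2 + √2*√(4*5 + 4)))*(-9) = (10*(2 + √2*√(20 + 4)))*(-9) = (10*(2 + √2*√24))*(-9) = (10*(2 + √2*(2*√6)))*(-9) = (10*(2 + 4*√3))*(-9) = (20 + 40*√3)*(-9) = -180 - 360*√3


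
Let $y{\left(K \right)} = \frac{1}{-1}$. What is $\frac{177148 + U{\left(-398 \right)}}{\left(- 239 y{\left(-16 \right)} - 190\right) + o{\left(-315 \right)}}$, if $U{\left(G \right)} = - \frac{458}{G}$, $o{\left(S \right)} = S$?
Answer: $- \frac{35252681}{52934} \approx -665.97$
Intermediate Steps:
$y{\left(K \right)} = -1$
$\frac{177148 + U{\left(-398 \right)}}{\left(- 239 y{\left(-16 \right)} - 190\right) + o{\left(-315 \right)}} = \frac{177148 - \frac{458}{-398}}{\left(\left(-239\right) \left(-1\right) - 190\right) - 315} = \frac{177148 - - \frac{229}{199}}{\left(239 - 190\right) - 315} = \frac{177148 + \frac{229}{199}}{49 - 315} = \frac{35252681}{199 \left(-266\right)} = \frac{35252681}{199} \left(- \frac{1}{266}\right) = - \frac{35252681}{52934}$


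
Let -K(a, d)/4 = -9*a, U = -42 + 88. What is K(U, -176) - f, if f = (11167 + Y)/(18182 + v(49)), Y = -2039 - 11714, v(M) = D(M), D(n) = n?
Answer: 10064374/6077 ≈ 1656.1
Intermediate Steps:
v(M) = M
Y = -13753
U = 46
K(a, d) = 36*a (K(a, d) = -(-36)*a = 36*a)
f = -862/6077 (f = (11167 - 13753)/(18182 + 49) = -2586/18231 = -2586*1/18231 = -862/6077 ≈ -0.14185)
K(U, -176) - f = 36*46 - 1*(-862/6077) = 1656 + 862/6077 = 10064374/6077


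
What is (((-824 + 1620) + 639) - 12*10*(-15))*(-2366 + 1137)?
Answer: -3975815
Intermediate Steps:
(((-824 + 1620) + 639) - 12*10*(-15))*(-2366 + 1137) = ((796 + 639) - 120*(-15))*(-1229) = (1435 + 1800)*(-1229) = 3235*(-1229) = -3975815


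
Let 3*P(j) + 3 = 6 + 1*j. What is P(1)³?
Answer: 64/27 ≈ 2.3704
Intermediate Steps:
P(j) = 1 + j/3 (P(j) = -1 + (6 + 1*j)/3 = -1 + (6 + j)/3 = -1 + (2 + j/3) = 1 + j/3)
P(1)³ = (1 + (⅓)*1)³ = (1 + ⅓)³ = (4/3)³ = 64/27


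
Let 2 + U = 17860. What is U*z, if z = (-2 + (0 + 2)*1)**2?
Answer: 0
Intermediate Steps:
U = 17858 (U = -2 + 17860 = 17858)
z = 0 (z = (-2 + 2*1)**2 = (-2 + 2)**2 = 0**2 = 0)
U*z = 17858*0 = 0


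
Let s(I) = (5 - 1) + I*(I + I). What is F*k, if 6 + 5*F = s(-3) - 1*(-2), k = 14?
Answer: 252/5 ≈ 50.400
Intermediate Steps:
s(I) = 4 + 2*I² (s(I) = 4 + I*(2*I) = 4 + 2*I²)
F = 18/5 (F = -6/5 + ((4 + 2*(-3)²) - 1*(-2))/5 = -6/5 + ((4 + 2*9) + 2)/5 = -6/5 + ((4 + 18) + 2)/5 = -6/5 + (22 + 2)/5 = -6/5 + (⅕)*24 = -6/5 + 24/5 = 18/5 ≈ 3.6000)
F*k = (18/5)*14 = 252/5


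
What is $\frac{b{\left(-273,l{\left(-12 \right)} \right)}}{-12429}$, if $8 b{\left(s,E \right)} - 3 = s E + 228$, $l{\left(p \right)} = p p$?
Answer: $\frac{13027}{33144} \approx 0.39304$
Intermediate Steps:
$l{\left(p \right)} = p^{2}$
$b{\left(s,E \right)} = \frac{231}{8} + \frac{E s}{8}$ ($b{\left(s,E \right)} = \frac{3}{8} + \frac{s E + 228}{8} = \frac{3}{8} + \frac{E s + 228}{8} = \frac{3}{8} + \frac{228 + E s}{8} = \frac{3}{8} + \left(\frac{57}{2} + \frac{E s}{8}\right) = \frac{231}{8} + \frac{E s}{8}$)
$\frac{b{\left(-273,l{\left(-12 \right)} \right)}}{-12429} = \frac{\frac{231}{8} + \frac{1}{8} \left(-12\right)^{2} \left(-273\right)}{-12429} = \left(\frac{231}{8} + \frac{1}{8} \cdot 144 \left(-273\right)\right) \left(- \frac{1}{12429}\right) = \left(\frac{231}{8} - 4914\right) \left(- \frac{1}{12429}\right) = \left(- \frac{39081}{8}\right) \left(- \frac{1}{12429}\right) = \frac{13027}{33144}$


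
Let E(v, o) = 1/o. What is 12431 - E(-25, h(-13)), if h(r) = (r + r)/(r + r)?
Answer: 12430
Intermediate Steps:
h(r) = 1 (h(r) = (2*r)/((2*r)) = (2*r)*(1/(2*r)) = 1)
12431 - E(-25, h(-13)) = 12431 - 1/1 = 12431 - 1*1 = 12431 - 1 = 12430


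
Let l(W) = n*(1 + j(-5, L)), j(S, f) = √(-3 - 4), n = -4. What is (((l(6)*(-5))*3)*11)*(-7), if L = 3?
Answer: -4620 - 4620*I*√7 ≈ -4620.0 - 12223.0*I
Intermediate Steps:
j(S, f) = I*√7 (j(S, f) = √(-7) = I*√7)
l(W) = -4 - 4*I*√7 (l(W) = -4*(1 + I*√7) = -4 - 4*I*√7)
(((l(6)*(-5))*3)*11)*(-7) = ((((-4 - 4*I*√7)*(-5))*3)*11)*(-7) = (((20 + 20*I*√7)*3)*11)*(-7) = ((60 + 60*I*√7)*11)*(-7) = (660 + 660*I*√7)*(-7) = -4620 - 4620*I*√7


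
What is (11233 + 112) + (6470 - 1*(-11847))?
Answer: 29662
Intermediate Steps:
(11233 + 112) + (6470 - 1*(-11847)) = 11345 + (6470 + 11847) = 11345 + 18317 = 29662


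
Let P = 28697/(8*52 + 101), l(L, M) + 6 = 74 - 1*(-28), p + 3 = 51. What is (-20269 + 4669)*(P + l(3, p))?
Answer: -1221932400/517 ≈ -2.3635e+6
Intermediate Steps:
p = 48 (p = -3 + 51 = 48)
l(L, M) = 96 (l(L, M) = -6 + (74 - 1*(-28)) = -6 + (74 + 28) = -6 + 102 = 96)
P = 28697/517 (P = 28697/(416 + 101) = 28697/517 ≈ 55.507)
(-20269 + 4669)*(P + l(3, p)) = (-20269 + 4669)*(28697/517 + 96) = -15600*78329/517 = -1221932400/517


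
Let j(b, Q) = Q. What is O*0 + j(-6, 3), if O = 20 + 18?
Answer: 3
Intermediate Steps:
O = 38
O*0 + j(-6, 3) = 38*0 + 3 = 0 + 3 = 3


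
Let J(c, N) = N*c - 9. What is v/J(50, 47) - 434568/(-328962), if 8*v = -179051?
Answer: -8460397593/1026800056 ≈ -8.2396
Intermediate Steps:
v = -179051/8 (v = (1/8)*(-179051) = -179051/8 ≈ -22381.)
J(c, N) = -9 + N*c
v/J(50, 47) - 434568/(-328962) = -179051/(8*(-9 + 47*50)) - 434568/(-328962) = -179051/(8*(-9 + 2350)) - 434568*(-1/328962) = -179051/8/2341 + 72428/54827 = -179051/8*1/2341 + 72428/54827 = -179051/18728 + 72428/54827 = -8460397593/1026800056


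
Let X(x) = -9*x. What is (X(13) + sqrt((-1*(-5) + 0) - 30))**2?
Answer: 13664 - 1170*I ≈ 13664.0 - 1170.0*I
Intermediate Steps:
(X(13) + sqrt((-1*(-5) + 0) - 30))**2 = (-9*13 + sqrt((-1*(-5) + 0) - 30))**2 = (-117 + sqrt((5 + 0) - 30))**2 = (-117 + sqrt(5 - 30))**2 = (-117 + sqrt(-25))**2 = (-117 + 5*I)**2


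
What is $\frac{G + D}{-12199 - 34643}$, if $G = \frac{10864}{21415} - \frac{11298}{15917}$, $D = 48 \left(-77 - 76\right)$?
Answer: $\frac{1251681814151}{7983341900655} \approx 0.15679$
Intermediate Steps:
$D = -7344$ ($D = 48 \left(-153\right) = -7344$)
$G = - \frac{69024382}{340862555}$ ($G = 10864 \cdot \frac{1}{21415} - \frac{11298}{15917} = \frac{10864}{21415} - \frac{11298}{15917} = - \frac{69024382}{340862555} \approx -0.2025$)
$\frac{G + D}{-12199 - 34643} = \frac{- \frac{69024382}{340862555} - 7344}{-12199 - 34643} = - \frac{2503363628302}{340862555 \left(-46842\right)} = \left(- \frac{2503363628302}{340862555}\right) \left(- \frac{1}{46842}\right) = \frac{1251681814151}{7983341900655}$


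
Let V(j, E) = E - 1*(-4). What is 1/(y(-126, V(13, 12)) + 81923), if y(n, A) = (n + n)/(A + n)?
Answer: 55/4505891 ≈ 1.2206e-5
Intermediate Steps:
V(j, E) = 4 + E (V(j, E) = E + 4 = 4 + E)
y(n, A) = 2*n/(A + n) (y(n, A) = (2*n)/(A + n) = 2*n/(A + n))
1/(y(-126, V(13, 12)) + 81923) = 1/(2*(-126)/((4 + 12) - 126) + 81923) = 1/(2*(-126)/(16 - 126) + 81923) = 1/(2*(-126)/(-110) + 81923) = 1/(2*(-126)*(-1/110) + 81923) = 1/(126/55 + 81923) = 1/(4505891/55) = 55/4505891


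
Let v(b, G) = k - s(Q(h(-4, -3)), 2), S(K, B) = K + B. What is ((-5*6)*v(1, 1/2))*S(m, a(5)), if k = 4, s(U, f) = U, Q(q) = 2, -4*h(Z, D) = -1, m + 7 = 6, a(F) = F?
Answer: -240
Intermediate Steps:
m = -1 (m = -7 + 6 = -1)
h(Z, D) = ¼ (h(Z, D) = -¼*(-1) = ¼)
S(K, B) = B + K
v(b, G) = 2 (v(b, G) = 4 - 1*2 = 4 - 2 = 2)
((-5*6)*v(1, 1/2))*S(m, a(5)) = (-5*6*2)*(5 - 1) = -30*2*4 = -60*4 = -240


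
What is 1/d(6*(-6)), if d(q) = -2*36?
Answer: -1/72 ≈ -0.013889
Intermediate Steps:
d(q) = -72
1/d(6*(-6)) = 1/(-72) = -1/72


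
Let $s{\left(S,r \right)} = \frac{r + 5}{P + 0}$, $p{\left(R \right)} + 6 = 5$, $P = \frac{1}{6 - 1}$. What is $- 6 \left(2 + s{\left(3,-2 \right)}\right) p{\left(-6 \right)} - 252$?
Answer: $-150$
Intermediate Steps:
$P = \frac{1}{5} \approx 0.2$
$p{\left(R \right)} = -1$ ($p{\left(R \right)} = -6 + 5 = -1$)
$s{\left(S,r \right)} = 25 + 5 r$ ($s{\left(S,r \right)} = \frac{r + 5}{\frac{1}{5} + 0} = \left(5 + r\right) \frac{1}{\frac{1}{5}} = \left(5 + r\right) 5 = 25 + 5 r$)
$- 6 \left(2 + s{\left(3,-2 \right)}\right) p{\left(-6 \right)} - 252 = - 6 \left(2 + \left(25 + 5 \left(-2\right)\right)\right) \left(-1\right) - 252 = - 6 \left(2 + \left(25 - 10\right)\right) \left(-1\right) - 252 = - 6 \left(2 + 15\right) \left(-1\right) - 252 = \left(-6\right) 17 \left(-1\right) - 252 = \left(-102\right) \left(-1\right) - 252 = 102 - 252 = -150$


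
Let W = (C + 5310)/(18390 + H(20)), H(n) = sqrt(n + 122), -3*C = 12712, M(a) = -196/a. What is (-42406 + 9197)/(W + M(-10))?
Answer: -12419044874786880/7351551322147 - 4007496075*sqrt(142)/14703102644294 ≈ -1689.3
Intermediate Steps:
C = -12712/3 (C = -1/3*12712 = -12712/3 ≈ -4237.3)
H(n) = sqrt(122 + n)
W = 3218/(3*(18390 + sqrt(142))) (W = (-12712/3 + 5310)/(18390 + sqrt(122 + 20)) = 3218/(3*(18390 + sqrt(142))) ≈ 0.058291)
(-42406 + 9197)/(W + M(-10)) = (-42406 + 9197)/((9863170/169095979 - 1609*sqrt(142)/507287937) - 196/(-10)) = -33209/((9863170/169095979 - 1609*sqrt(142)/507287937) - 196*(-1/10)) = -33209/((9863170/169095979 - 1609*sqrt(142)/507287937) + 98/5) = -33209/(16620721792/845479895 - 1609*sqrt(142)/507287937)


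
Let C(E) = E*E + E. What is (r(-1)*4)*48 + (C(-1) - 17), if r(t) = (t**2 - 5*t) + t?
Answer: 943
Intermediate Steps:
C(E) = E + E**2 (C(E) = E**2 + E = E + E**2)
r(t) = t**2 - 4*t
(r(-1)*4)*48 + (C(-1) - 17) = (-(-4 - 1)*4)*48 + (-(1 - 1) - 17) = (-1*(-5)*4)*48 + (-1*0 - 17) = (5*4)*48 + (0 - 17) = 20*48 - 17 = 960 - 17 = 943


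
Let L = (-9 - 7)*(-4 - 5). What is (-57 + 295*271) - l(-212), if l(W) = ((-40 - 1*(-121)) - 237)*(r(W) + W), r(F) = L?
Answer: 69280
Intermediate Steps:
L = 144 (L = -16*(-9) = 144)
r(F) = 144
l(W) = -22464 - 156*W (l(W) = ((-40 - 1*(-121)) - 237)*(144 + W) = ((-40 + 121) - 237)*(144 + W) = (81 - 237)*(144 + W) = -156*(144 + W) = -22464 - 156*W)
(-57 + 295*271) - l(-212) = (-57 + 295*271) - (-22464 - 156*(-212)) = (-57 + 79945) - (-22464 + 33072) = 79888 - 1*10608 = 79888 - 10608 = 69280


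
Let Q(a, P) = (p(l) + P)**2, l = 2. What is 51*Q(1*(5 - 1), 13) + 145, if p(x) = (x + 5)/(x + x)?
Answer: 179851/16 ≈ 11241.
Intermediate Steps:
p(x) = (5 + x)/(2*x) (p(x) = (5 + x)/((2*x)) = (5 + x)*(1/(2*x)) = (5 + x)/(2*x))
Q(a, P) = (7/4 + P)**2 (Q(a, P) = ((1/2)*(5 + 2)/2 + P)**2 = ((1/2)*(1/2)*7 + P)**2 = (7/4 + P)**2)
51*Q(1*(5 - 1), 13) + 145 = 51*((7 + 4*13)**2/16) + 145 = 51*((7 + 52)**2/16) + 145 = 51*((1/16)*59**2) + 145 = 51*((1/16)*3481) + 145 = 51*(3481/16) + 145 = 177531/16 + 145 = 179851/16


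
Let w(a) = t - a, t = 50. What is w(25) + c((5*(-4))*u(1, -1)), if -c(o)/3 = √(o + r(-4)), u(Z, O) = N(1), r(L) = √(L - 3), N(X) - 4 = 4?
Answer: 25 - 3*√(-160 + I*√7) ≈ 24.686 - 37.949*I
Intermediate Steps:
N(X) = 8 (N(X) = 4 + 4 = 8)
r(L) = √(-3 + L)
u(Z, O) = 8
w(a) = 50 - a
c(o) = -3*√(o + I*√7) (c(o) = -3*√(o + √(-3 - 4)) = -3*√(o + √(-7)) = -3*√(o + I*√7))
w(25) + c((5*(-4))*u(1, -1)) = (50 - 1*25) - 3*√((5*(-4))*8 + I*√7) = (50 - 25) - 3*√(-20*8 + I*√7) = 25 - 3*√(-160 + I*√7)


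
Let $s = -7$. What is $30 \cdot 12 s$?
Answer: $-2520$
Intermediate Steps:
$30 \cdot 12 s = 30 \cdot 12 \left(-7\right) = 360 \left(-7\right) = -2520$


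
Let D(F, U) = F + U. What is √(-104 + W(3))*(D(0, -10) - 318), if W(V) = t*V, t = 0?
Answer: -656*I*√26 ≈ -3345.0*I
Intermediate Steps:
W(V) = 0 (W(V) = 0*V = 0)
√(-104 + W(3))*(D(0, -10) - 318) = √(-104 + 0)*((0 - 10) - 318) = √(-104)*(-10 - 318) = (2*I*√26)*(-328) = -656*I*√26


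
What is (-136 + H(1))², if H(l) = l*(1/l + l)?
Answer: 17956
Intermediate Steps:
H(l) = l*(l + 1/l) (H(l) = l*(1/l + l) = l*(l + 1/l))
(-136 + H(1))² = (-136 + (1 + 1²))² = (-136 + (1 + 1))² = (-136 + 2)² = (-134)² = 17956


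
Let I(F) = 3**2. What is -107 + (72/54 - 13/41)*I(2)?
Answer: -4012/41 ≈ -97.854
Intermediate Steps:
I(F) = 9
-107 + (72/54 - 13/41)*I(2) = -107 + (72/54 - 13/41)*9 = -107 + (72*(1/54) - 13*1/41)*9 = -107 + (4/3 - 13/41)*9 = -107 + (125/123)*9 = -107 + 375/41 = -4012/41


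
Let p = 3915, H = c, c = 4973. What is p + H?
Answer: 8888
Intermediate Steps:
H = 4973
p + H = 3915 + 4973 = 8888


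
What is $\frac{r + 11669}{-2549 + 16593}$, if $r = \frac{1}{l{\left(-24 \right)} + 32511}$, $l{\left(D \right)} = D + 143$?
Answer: $\frac{380759471}{458255720} \approx 0.83089$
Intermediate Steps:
$l{\left(D \right)} = 143 + D$
$r = \frac{1}{32630}$ ($r = \frac{1}{\left(143 - 24\right) + 32511} = \frac{1}{119 + 32511} = \frac{1}{32630} \approx 3.0647 \cdot 10^{-5}$)
$\frac{r + 11669}{-2549 + 16593} = \frac{\frac{1}{32630} + 11669}{-2549 + 16593} = \frac{380759471}{32630 \cdot 14044} = \frac{380759471}{32630} \cdot \frac{1}{14044} = \frac{380759471}{458255720}$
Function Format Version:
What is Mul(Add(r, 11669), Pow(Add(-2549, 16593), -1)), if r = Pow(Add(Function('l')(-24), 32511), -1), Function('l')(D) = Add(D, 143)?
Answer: Rational(380759471, 458255720) ≈ 0.83089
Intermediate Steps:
Function('l')(D) = Add(143, D)
r = Rational(1, 32630) (r = Pow(Add(Add(143, -24), 32511), -1) = Pow(Add(119, 32511), -1) = Pow(32630, -1) = Rational(1, 32630) ≈ 3.0647e-5)
Mul(Add(r, 11669), Pow(Add(-2549, 16593), -1)) = Mul(Add(Rational(1, 32630), 11669), Pow(Add(-2549, 16593), -1)) = Mul(Rational(380759471, 32630), Pow(14044, -1)) = Mul(Rational(380759471, 32630), Rational(1, 14044)) = Rational(380759471, 458255720)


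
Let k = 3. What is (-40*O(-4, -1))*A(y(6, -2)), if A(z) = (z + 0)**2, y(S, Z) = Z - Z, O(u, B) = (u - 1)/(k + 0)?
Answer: 0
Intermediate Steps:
O(u, B) = -1/3 + u/3 (O(u, B) = (u - 1)/(3 + 0) = (-1 + u)/3 = (-1 + u)*(1/3) = -1/3 + u/3)
y(S, Z) = 0
A(z) = z**2
(-40*O(-4, -1))*A(y(6, -2)) = -40*(-1/3 + (1/3)*(-4))*0**2 = -40*(-1/3 - 4/3)*0 = -40*(-5/3)*0 = (200/3)*0 = 0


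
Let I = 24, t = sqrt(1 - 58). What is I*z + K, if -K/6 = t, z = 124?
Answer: 2976 - 6*I*sqrt(57) ≈ 2976.0 - 45.299*I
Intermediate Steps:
t = I*sqrt(57) (t = sqrt(-57) = I*sqrt(57) ≈ 7.5498*I)
K = -6*I*sqrt(57) ≈ -45.299*I
I*z + K = 24*124 - 6*I*sqrt(57) = 2976 - 6*I*sqrt(57)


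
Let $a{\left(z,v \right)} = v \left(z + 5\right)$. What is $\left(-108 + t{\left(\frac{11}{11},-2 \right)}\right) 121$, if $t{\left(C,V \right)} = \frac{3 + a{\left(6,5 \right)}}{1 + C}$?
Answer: $-9559$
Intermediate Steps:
$a{\left(z,v \right)} = v \left(5 + z\right)$
$t{\left(C,V \right)} = \frac{58}{1 + C}$ ($t{\left(C,V \right)} = \frac{3 + 5 \left(5 + 6\right)}{1 + C} = \frac{3 + 5 \cdot 11}{1 + C} = \frac{3 + 55}{1 + C} = \frac{58}{1 + C}$)
$\left(-108 + t{\left(\frac{11}{11},-2 \right)}\right) 121 = \left(-108 + \frac{58}{1 + \frac{11}{11}}\right) 121 = \left(-108 + \frac{58}{1 + 11 \cdot \frac{1}{11}}\right) 121 = \left(-108 + \frac{58}{1 + 1}\right) 121 = \left(-108 + \frac{58}{2}\right) 121 = \left(-108 + 58 \cdot \frac{1}{2}\right) 121 = \left(-108 + 29\right) 121 = \left(-79\right) 121 = -9559$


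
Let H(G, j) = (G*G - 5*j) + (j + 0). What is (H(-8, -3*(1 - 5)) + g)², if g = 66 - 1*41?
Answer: 1681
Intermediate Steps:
H(G, j) = G² - 4*j (H(G, j) = (G² - 5*j) + j = G² - 4*j)
g = 25 (g = 66 - 41 = 25)
(H(-8, -3*(1 - 5)) + g)² = (((-8)² - (-12)*(1 - 5)) + 25)² = ((64 - (-12)*(-4)) + 25)² = ((64 - 4*12) + 25)² = ((64 - 48) + 25)² = (16 + 25)² = 41² = 1681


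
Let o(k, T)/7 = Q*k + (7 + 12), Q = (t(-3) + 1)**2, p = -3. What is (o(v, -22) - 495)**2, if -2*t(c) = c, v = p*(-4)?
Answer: 26569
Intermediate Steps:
v = 12 (v = -3*(-4) = 12)
t(c) = -c/2
Q = 25/4 (Q = (-1/2*(-3) + 1)**2 = (3/2 + 1)**2 = (5/2)**2 = 25/4 ≈ 6.2500)
o(k, T) = 133 + 175*k/4 (o(k, T) = 7*(25*k/4 + (7 + 12)) = 7*(25*k/4 + 19) = 7*(19 + 25*k/4) = 133 + 175*k/4)
(o(v, -22) - 495)**2 = ((133 + (175/4)*12) - 495)**2 = ((133 + 525) - 495)**2 = (658 - 495)**2 = 163**2 = 26569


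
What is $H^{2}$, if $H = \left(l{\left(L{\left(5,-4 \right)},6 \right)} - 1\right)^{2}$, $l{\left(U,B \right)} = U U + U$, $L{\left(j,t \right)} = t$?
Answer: $14641$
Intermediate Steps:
$l{\left(U,B \right)} = U + U^{2}$ ($l{\left(U,B \right)} = U^{2} + U = U + U^{2}$)
$H = 121$ ($H = \left(- 4 \left(1 - 4\right) - 1\right)^{2} = \left(\left(-4\right) \left(-3\right) + \left(-4 + 3\right)\right)^{2} = \left(12 - 1\right)^{2} = 11^{2} = 121$)
$H^{2} = 121^{2} = 14641$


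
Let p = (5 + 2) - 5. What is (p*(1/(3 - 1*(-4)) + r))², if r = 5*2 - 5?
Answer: 5184/49 ≈ 105.80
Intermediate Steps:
r = 5 (r = 10 - 5 = 5)
p = 2 (p = 7 - 5 = 2)
(p*(1/(3 - 1*(-4)) + r))² = (2*(1/(3 - 1*(-4)) + 5))² = (2*(1/(3 + 4) + 5))² = (2*(1/7 + 5))² = (2*(1*(⅐) + 5))² = (2*(⅐ + 5))² = (2*(36/7))² = (72/7)² = 5184/49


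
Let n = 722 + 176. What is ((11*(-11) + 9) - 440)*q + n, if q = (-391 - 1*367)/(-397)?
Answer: -61910/397 ≈ -155.94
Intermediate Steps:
n = 898
q = 758/397 (q = (-391 - 367)*(-1/397) = -758*(-1/397) = 758/397 ≈ 1.9093)
((11*(-11) + 9) - 440)*q + n = ((11*(-11) + 9) - 440)*(758/397) + 898 = ((-121 + 9) - 440)*(758/397) + 898 = (-112 - 440)*(758/397) + 898 = -552*758/397 + 898 = -418416/397 + 898 = -61910/397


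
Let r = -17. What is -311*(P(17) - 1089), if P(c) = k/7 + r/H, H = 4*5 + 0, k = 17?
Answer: 47346329/140 ≈ 3.3819e+5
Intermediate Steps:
H = 20 (H = 20 + 0 = 20)
P(c) = 221/140 (P(c) = 17/7 - 17/20 = 221/140)
-311*(P(17) - 1089) = -311*(221/140 - 1089) = -311*(-152239/140) = 47346329/140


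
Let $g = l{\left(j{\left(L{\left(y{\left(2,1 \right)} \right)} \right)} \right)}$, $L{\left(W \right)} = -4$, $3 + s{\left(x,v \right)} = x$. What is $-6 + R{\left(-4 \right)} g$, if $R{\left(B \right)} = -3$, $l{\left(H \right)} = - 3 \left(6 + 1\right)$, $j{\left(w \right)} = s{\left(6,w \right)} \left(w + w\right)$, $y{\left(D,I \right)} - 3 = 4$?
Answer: $57$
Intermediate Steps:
$s{\left(x,v \right)} = -3 + x$
$y{\left(D,I \right)} = 7$ ($y{\left(D,I \right)} = 3 + 4 = 7$)
$j{\left(w \right)} = 6 w$ ($j{\left(w \right)} = \left(-3 + 6\right) \left(w + w\right) = 3 \cdot 2 w = 6 w$)
$l{\left(H \right)} = -21$ ($l{\left(H \right)} = \left(-3\right) 7 = -21$)
$g = -21$
$-6 + R{\left(-4 \right)} g = -6 - -63 = -6 + 63 = 57$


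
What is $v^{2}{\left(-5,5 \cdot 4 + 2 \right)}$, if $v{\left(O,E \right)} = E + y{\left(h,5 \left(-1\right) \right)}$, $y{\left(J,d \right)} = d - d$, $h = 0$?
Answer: $484$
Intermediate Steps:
$y{\left(J,d \right)} = 0$
$v{\left(O,E \right)} = E$ ($v{\left(O,E \right)} = E + 0 = E$)
$v^{2}{\left(-5,5 \cdot 4 + 2 \right)} = \left(5 \cdot 4 + 2\right)^{2} = \left(20 + 2\right)^{2} = 22^{2} = 484$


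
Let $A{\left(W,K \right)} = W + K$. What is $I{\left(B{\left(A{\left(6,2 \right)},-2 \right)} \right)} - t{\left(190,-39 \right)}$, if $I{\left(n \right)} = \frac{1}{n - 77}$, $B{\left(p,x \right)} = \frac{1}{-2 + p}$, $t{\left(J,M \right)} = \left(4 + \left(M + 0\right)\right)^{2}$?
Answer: $- \frac{564731}{461} \approx -1225.0$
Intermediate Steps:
$t{\left(J,M \right)} = \left(4 + M\right)^{2}$
$A{\left(W,K \right)} = K + W$
$I{\left(n \right)} = \frac{1}{-77 + n}$
$I{\left(B{\left(A{\left(6,2 \right)},-2 \right)} \right)} - t{\left(190,-39 \right)} = \frac{1}{-77 + \frac{1}{-2 + \left(2 + 6\right)}} - \left(4 - 39\right)^{2} = \frac{1}{-77 + \frac{1}{-2 + 8}} - \left(-35\right)^{2} = \frac{1}{-77 + \frac{1}{6}} - 1225 = \frac{1}{- \frac{461}{6}} - 1225 = - \frac{6}{461} - 1225 = - \frac{564731}{461}$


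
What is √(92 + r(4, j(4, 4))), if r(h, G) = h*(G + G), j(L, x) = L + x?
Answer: 2*√39 ≈ 12.490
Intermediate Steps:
r(h, G) = 2*G*h (r(h, G) = h*(2*G) = 2*G*h)
√(92 + r(4, j(4, 4))) = √(92 + 2*(4 + 4)*4) = √(92 + 2*8*4) = √(92 + 64) = √156 = 2*√39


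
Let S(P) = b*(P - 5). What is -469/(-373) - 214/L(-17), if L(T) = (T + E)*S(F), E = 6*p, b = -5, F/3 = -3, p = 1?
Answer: 220476/143605 ≈ 1.5353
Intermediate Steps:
F = -9 (F = 3*(-3) = -9)
S(P) = 25 - 5*P (S(P) = -5*(P - 5) = -5*(-5 + P) = 25 - 5*P)
E = 6 (E = 6*1 = 6)
L(T) = 420 + 70*T (L(T) = (T + 6)*(25 - 5*(-9)) = (6 + T)*(25 + 45) = (6 + T)*70 = 420 + 70*T)
-469/(-373) - 214/L(-17) = -469/(-373) - 214/(420 + 70*(-17)) = -469*(-1/373) - 214/(420 - 1190) = 469/373 - 214/(-770) = 469/373 - 214*(-1/770) = 469/373 + 107/385 = 220476/143605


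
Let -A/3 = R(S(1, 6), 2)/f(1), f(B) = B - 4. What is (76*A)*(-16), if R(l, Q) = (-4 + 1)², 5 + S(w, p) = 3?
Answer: -10944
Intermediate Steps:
f(B) = -4 + B
S(w, p) = -2 (S(w, p) = -5 + 3 = -2)
R(l, Q) = 9 (R(l, Q) = (-3)² = 9)
A = 9 (A = -27/(-4 + 1) = -27/(-3) = -27*(-1)/3 = -3*(-3) = 9)
(76*A)*(-16) = (76*9)*(-16) = 684*(-16) = -10944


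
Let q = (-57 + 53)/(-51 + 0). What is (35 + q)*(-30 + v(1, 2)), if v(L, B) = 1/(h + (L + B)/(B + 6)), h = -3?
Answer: -1141382/1071 ≈ -1065.7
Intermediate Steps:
v(L, B) = 1/(-3 + (B + L)/(6 + B)) (v(L, B) = 1/(-3 + (L + B)/(B + 6)) = 1/(-3 + (B + L)/(6 + B)))
q = 4/51 (q = -4/(-51) = -4*(-1/51) = 4/51 ≈ 0.078431)
(35 + q)*(-30 + v(1, 2)) = (35 + 4/51)*(-30 + (6 + 2)/(-18 + 1 - 2*2)) = 1789*(-30 + 8/(-18 + 1 - 4))/51 = 1789*(-30 + 8/(-21))/51 = 1789*(-30 - 1/21*8)/51 = 1789*(-30 - 8/21)/51 = (1789/51)*(-638/21) = -1141382/1071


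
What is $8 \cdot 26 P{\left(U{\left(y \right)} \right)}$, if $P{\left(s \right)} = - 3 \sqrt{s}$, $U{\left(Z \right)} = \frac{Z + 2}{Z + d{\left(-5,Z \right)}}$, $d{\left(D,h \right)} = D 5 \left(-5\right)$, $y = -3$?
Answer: $- \frac{312 i \sqrt{122}}{61} \approx - 56.494 i$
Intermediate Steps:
$d{\left(D,h \right)} = - 25 D$ ($d{\left(D,h \right)} = 5 D \left(-5\right) = - 25 D$)
$U{\left(Z \right)} = \frac{2 + Z}{125 + Z}$ ($U{\left(Z \right)} = \frac{Z + 2}{Z - -125} = \frac{2 + Z}{Z + 125} = \frac{2 + Z}{125 + Z}$)
$8 \cdot 26 P{\left(U{\left(y \right)} \right)} = 8 \cdot 26 \left(- 3 \sqrt{\frac{2 - 3}{125 - 3}}\right) = 208 \left(- 3 \sqrt{\frac{1}{122} \left(-1\right)}\right) = 208 \left(- 3 \sqrt{- \frac{1}{122}}\right) = 208 \left(- 3 \frac{i \sqrt{122}}{122}\right) = 208 \left(- \frac{3 i \sqrt{122}}{122}\right) = - \frac{312 i \sqrt{122}}{61}$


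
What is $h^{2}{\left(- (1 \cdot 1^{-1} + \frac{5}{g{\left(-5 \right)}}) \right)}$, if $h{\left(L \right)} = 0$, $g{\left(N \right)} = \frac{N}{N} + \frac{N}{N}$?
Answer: $0$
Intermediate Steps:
$g{\left(N \right)} = 2$ ($g{\left(N \right)} = 1 + 1 = 2$)
$h^{2}{\left(- (1 \cdot 1^{-1} + \frac{5}{g{\left(-5 \right)}}) \right)} = 0^{2} = 0$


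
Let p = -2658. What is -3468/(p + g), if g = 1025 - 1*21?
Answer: 1734/827 ≈ 2.0967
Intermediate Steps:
g = 1004 (g = 1025 - 21 = 1004)
-3468/(p + g) = -3468/(-2658 + 1004) = -3468/(-1654) = -3468*(-1/1654) = 1734/827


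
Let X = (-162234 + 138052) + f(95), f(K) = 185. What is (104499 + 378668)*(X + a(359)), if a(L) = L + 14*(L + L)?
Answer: -6564306862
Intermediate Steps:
a(L) = 29*L (a(L) = L + 14*(2*L) = L + 28*L = 29*L)
X = -23997 (X = (-162234 + 138052) + 185 = -24182 + 185 = -23997)
(104499 + 378668)*(X + a(359)) = (104499 + 378668)*(-23997 + 29*359) = 483167*(-23997 + 10411) = 483167*(-13586) = -6564306862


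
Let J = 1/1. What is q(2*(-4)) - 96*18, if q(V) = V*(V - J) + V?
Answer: -1664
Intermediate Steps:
J = 1 (J = 1*1 = 1)
q(V) = V + V*(-1 + V) (q(V) = V*(V - 1*1) + V = V*(V - 1) + V = V*(-1 + V) + V = V + V*(-1 + V))
q(2*(-4)) - 96*18 = (2*(-4))² - 96*18 = (-8)² - 1728 = 64 - 1728 = -1664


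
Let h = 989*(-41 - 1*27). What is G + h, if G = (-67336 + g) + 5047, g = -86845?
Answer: -216386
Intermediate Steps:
h = -67252 (h = 989*(-41 - 27) = 989*(-68) = -67252)
G = -149134 (G = (-67336 - 86845) + 5047 = -154181 + 5047 = -149134)
G + h = -149134 - 67252 = -216386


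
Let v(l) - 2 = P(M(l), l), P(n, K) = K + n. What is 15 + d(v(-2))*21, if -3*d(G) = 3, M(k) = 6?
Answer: -6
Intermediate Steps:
v(l) = 8 + l (v(l) = 2 + (l + 6) = 2 + (6 + l) = 8 + l)
d(G) = -1 (d(G) = -⅓*3 = -1)
15 + d(v(-2))*21 = 15 - 1*21 = 15 - 21 = -6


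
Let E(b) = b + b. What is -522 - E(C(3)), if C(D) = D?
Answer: -528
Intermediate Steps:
E(b) = 2*b
-522 - E(C(3)) = -522 - 2*3 = -522 - 1*6 = -522 - 6 = -528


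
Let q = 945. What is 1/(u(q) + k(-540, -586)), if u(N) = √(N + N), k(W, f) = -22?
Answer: 11/703 + 3*√210/1406 ≈ 0.046568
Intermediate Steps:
u(N) = √2*√N (u(N) = √(2*N) = √2*√N)
1/(u(q) + k(-540, -586)) = 1/(√2*√945 - 22) = 1/(√2*(3*√105) - 22) = 1/(3*√210 - 22) = 1/(-22 + 3*√210)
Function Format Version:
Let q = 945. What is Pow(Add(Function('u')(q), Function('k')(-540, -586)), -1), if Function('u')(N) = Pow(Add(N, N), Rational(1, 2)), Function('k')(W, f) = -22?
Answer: Add(Rational(11, 703), Mul(Rational(3, 1406), Pow(210, Rational(1, 2)))) ≈ 0.046568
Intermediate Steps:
Function('u')(N) = Mul(Pow(2, Rational(1, 2)), Pow(N, Rational(1, 2))) (Function('u')(N) = Pow(Mul(2, N), Rational(1, 2)) = Mul(Pow(2, Rational(1, 2)), Pow(N, Rational(1, 2))))
Pow(Add(Function('u')(q), Function('k')(-540, -586)), -1) = Pow(Add(Mul(Pow(2, Rational(1, 2)), Pow(945, Rational(1, 2))), -22), -1) = Pow(Add(Mul(Pow(2, Rational(1, 2)), Mul(3, Pow(105, Rational(1, 2)))), -22), -1) = Pow(Add(Mul(3, Pow(210, Rational(1, 2))), -22), -1) = Pow(Add(-22, Mul(3, Pow(210, Rational(1, 2)))), -1)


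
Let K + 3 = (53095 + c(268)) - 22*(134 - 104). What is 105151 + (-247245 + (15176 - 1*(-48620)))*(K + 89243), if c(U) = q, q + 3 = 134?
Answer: -26014063743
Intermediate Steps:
q = 131 (q = -3 + 134 = 131)
c(U) = 131
K = 52563 (K = -3 + ((53095 + 131) - 22*(134 - 104)) = -3 + (53226 - 22*30) = -3 + (53226 - 660) = -3 + 52566 = 52563)
105151 + (-247245 + (15176 - 1*(-48620)))*(K + 89243) = 105151 + (-247245 + (15176 - 1*(-48620)))*(52563 + 89243) = 105151 + (-247245 + (15176 + 48620))*141806 = 105151 + (-247245 + 63796)*141806 = 105151 - 183449*141806 = 105151 - 26014168894 = -26014063743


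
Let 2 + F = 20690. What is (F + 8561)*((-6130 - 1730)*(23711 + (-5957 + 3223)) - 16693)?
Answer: -4823040559337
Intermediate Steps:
F = 20688 (F = -2 + 20690 = 20688)
(F + 8561)*((-6130 - 1730)*(23711 + (-5957 + 3223)) - 16693) = (20688 + 8561)*((-6130 - 1730)*(23711 + (-5957 + 3223)) - 16693) = 29249*(-7860*(23711 - 2734) - 16693) = 29249*(-7860*20977 - 16693) = 29249*(-164879220 - 16693) = 29249*(-164895913) = -4823040559337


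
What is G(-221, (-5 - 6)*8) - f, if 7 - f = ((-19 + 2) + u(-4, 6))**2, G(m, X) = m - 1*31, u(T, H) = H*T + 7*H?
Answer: -258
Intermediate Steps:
u(T, H) = 7*H + H*T
G(m, X) = -31 + m (G(m, X) = m - 31 = -31 + m)
f = 6 (f = 7 - ((-19 + 2) + 6*(7 - 4))**2 = 7 - (-17 + 6*3)**2 = 7 - (-17 + 18)**2 = 7 - 1*1**2 = 7 - 1*1 = 7 - 1 = 6)
G(-221, (-5 - 6)*8) - f = (-31 - 221) - 1*6 = -252 - 6 = -258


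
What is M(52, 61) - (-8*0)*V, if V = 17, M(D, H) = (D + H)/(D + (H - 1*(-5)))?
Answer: 113/118 ≈ 0.95763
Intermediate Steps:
M(D, H) = (D + H)/(5 + D + H) (M(D, H) = (D + H)/(D + (H + 5)) = (D + H)/(D + (5 + H)) = (D + H)/(5 + D + H))
M(52, 61) - (-8*0)*V = (52 + 61)/(5 + 52 + 61) - (-8*0)*17 = 113/118 - 0*17 = (1/118)*113 - 1*0 = 113/118 + 0 = 113/118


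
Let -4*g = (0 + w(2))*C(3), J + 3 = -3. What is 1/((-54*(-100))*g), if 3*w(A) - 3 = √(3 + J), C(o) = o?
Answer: I/(1350*(√3 - 3*I)) ≈ -0.00018519 + 0.00010692*I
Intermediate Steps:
J = -6 (J = -3 - 3 = -6)
w(A) = 1 + I*√3/3 (w(A) = 1 + √(3 - 6)/3 = 1 + √(-3)/3 = 1 + (I*√3)/3 = 1 + I*√3/3)
g = -¾ - I*√3/4 (g = -(0 + (1 + I*√3/3))*3/4 = -(1 + I*√3/3)*3/4 = -(3 + I*√3)/4 = -¾ - I*√3/4 ≈ -0.75 - 0.43301*I)
1/((-54*(-100))*g) = 1/((-54*(-100))*(-¾ - I*√3/4)) = 1/(5400*(-¾ - I*√3/4)) = 1/(-4050 - 1350*I*√3)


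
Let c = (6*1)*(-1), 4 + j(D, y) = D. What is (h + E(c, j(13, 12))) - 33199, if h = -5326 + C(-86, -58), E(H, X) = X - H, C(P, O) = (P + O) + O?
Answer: -38712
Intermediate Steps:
j(D, y) = -4 + D
C(P, O) = P + 2*O (C(P, O) = (O + P) + O = P + 2*O)
c = -6 (c = 6*(-1) = -6)
h = -5528 (h = -5326 + (-86 + 2*(-58)) = -5326 + (-86 - 116) = -5326 - 202 = -5528)
(h + E(c, j(13, 12))) - 33199 = (-5528 + ((-4 + 13) - 1*(-6))) - 33199 = (-5528 + (9 + 6)) - 33199 = (-5528 + 15) - 33199 = -5513 - 33199 = -38712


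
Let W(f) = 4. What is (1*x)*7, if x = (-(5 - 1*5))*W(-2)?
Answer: 0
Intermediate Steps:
x = 0 (x = -(5 - 1*5)*4 = -(5 - 5)*4 = -1*0*4 = 0*4 = 0)
(1*x)*7 = (1*0)*7 = 0*7 = 0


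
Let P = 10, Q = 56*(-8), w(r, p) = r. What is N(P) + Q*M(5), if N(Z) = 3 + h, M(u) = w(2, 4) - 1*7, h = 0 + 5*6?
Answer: 2273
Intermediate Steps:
h = 30 (h = 0 + 30 = 30)
M(u) = -5 (M(u) = 2 - 1*7 = 2 - 7 = -5)
Q = -448
N(Z) = 33 (N(Z) = 3 + 30 = 33)
N(P) + Q*M(5) = 33 - 448*(-5) = 33 + 2240 = 2273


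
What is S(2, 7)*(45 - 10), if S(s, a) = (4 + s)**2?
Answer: 1260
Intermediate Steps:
S(2, 7)*(45 - 10) = (4 + 2)**2*(45 - 10) = 6**2*35 = 36*35 = 1260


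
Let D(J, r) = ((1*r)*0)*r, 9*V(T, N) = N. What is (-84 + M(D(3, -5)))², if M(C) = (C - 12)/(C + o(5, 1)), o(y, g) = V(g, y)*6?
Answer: 191844/25 ≈ 7673.8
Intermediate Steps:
V(T, N) = N/9
D(J, r) = 0 (D(J, r) = (r*0)*r = 0*r = 0)
o(y, g) = 2*y/3 (o(y, g) = (y/9)*6 = 2*y/3)
M(C) = (-12 + C)/(10/3 + C) (M(C) = (C - 12)/(C + (⅔)*5) = (-12 + C)/(C + 10/3) = (-12 + C)/(10/3 + C))
(-84 + M(D(3, -5)))² = (-84 + 3*(-12 + 0)/(10 + 3*0))² = (-84 + 3*(-12)/(10 + 0))² = (-84 + 3*(-12)/10)² = (-84 + 3*(⅒)*(-12))² = (-84 - 18/5)² = (-438/5)² = 191844/25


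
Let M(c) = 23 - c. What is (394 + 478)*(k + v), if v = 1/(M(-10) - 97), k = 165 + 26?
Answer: 1332307/8 ≈ 1.6654e+5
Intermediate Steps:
k = 191
v = -1/64 (v = 1/((23 - 1*(-10)) - 97) = 1/((23 + 10) - 97) = 1/(33 - 97) = 1/(-64) = -1/64 ≈ -0.015625)
(394 + 478)*(k + v) = (394 + 478)*(191 - 1/64) = 872*(12223/64) = 1332307/8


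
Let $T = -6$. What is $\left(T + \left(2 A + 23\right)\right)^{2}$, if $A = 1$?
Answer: $361$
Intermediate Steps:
$\left(T + \left(2 A + 23\right)\right)^{2} = \left(-6 + \left(2 \cdot 1 + 23\right)\right)^{2} = \left(-6 + \left(2 + 23\right)\right)^{2} = \left(-6 + 25\right)^{2} = 19^{2} = 361$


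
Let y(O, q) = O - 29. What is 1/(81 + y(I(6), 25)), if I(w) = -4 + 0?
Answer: 1/48 ≈ 0.020833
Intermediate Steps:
I(w) = -4
y(O, q) = -29 + O
1/(81 + y(I(6), 25)) = 1/(81 + (-29 - 4)) = 1/(81 - 33) = 1/48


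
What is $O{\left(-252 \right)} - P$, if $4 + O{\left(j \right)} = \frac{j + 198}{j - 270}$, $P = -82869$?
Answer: $\frac{2403088}{29} \approx 82865.0$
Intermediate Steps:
$O{\left(j \right)} = -4 + \frac{198 + j}{-270 + j}$ ($O{\left(j \right)} = -4 + \frac{j + 198}{j - 270} = -4 + \frac{198 + j}{-270 + j}$)
$O{\left(-252 \right)} - P = \frac{3 \left(426 - -252\right)}{-270 - 252} - -82869 = \frac{3 \left(426 + 252\right)}{-522} + 82869 = 3 \left(- \frac{1}{522}\right) 678 + 82869 = - \frac{113}{29} + 82869 = \frac{2403088}{29}$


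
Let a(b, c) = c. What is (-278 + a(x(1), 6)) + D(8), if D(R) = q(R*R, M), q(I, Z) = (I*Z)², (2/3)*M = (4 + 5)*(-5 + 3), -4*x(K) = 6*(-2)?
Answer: 2985712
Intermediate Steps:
x(K) = 3 (x(K) = -3*(-2)/2 = -¼*(-12) = 3)
M = -27 (M = 3*((4 + 5)*(-5 + 3))/2 = 3*(9*(-2))/2 = (3/2)*(-18) = -27)
q(I, Z) = I²*Z²
D(R) = 729*R⁴ (D(R) = (R*R)²*(-27)² = (R²)²*729 = R⁴*729 = 729*R⁴)
(-278 + a(x(1), 6)) + D(8) = (-278 + 6) + 729*8⁴ = -272 + 729*4096 = -272 + 2985984 = 2985712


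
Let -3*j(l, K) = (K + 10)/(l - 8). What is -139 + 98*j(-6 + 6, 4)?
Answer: -491/6 ≈ -81.833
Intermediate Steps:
j(l, K) = -(10 + K)/(3*(-8 + l)) (j(l, K) = -(K + 10)/(3*(l - 8)) = -(10 + K)/(3*(-8 + l)))
-139 + 98*j(-6 + 6, 4) = -139 + 98*((-10 - 1*4)/(3*(-8 + (-6 + 6)))) = -139 + 98*((-10 - 4)/(3*(-8 + 0))) = -139 + 98*((1/3)*(-14)/(-8)) = -139 + 98*((1/3)*(-1/8)*(-14)) = -139 + 98*(7/12) = -139 + 343/6 = -491/6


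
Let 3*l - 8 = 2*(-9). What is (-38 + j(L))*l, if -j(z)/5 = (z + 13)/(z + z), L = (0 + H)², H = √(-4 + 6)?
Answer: 1135/6 ≈ 189.17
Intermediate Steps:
l = -10/3 (l = 8/3 + (2*(-9))/3 = 8/3 + (⅓)*(-18) = 8/3 - 6 = -10/3 ≈ -3.3333)
H = √2 ≈ 1.4142
L = 2 (L = (0 + √2)² = (√2)² = 2)
j(z) = -5*(13 + z)/(2*z) (j(z) = -5*(z + 13)/(z + z) = -5*(13 + z)/(2*z))
(-38 + j(L))*l = (-38 + (5/2)*(-13 - 1*2)/2)*(-10/3) = (-38 + (5/2)*(½)*(-13 - 2))*(-10/3) = (-38 + (5/2)*(½)*(-15))*(-10/3) = (-38 - 75/4)*(-10/3) = -227/4*(-10/3) = 1135/6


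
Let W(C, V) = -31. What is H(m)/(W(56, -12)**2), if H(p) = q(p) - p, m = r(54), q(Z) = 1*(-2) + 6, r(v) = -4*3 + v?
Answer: -38/961 ≈ -0.039542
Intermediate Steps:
r(v) = -12 + v
q(Z) = 4 (q(Z) = -2 + 6 = 4)
m = 42 (m = -12 + 54 = 42)
H(p) = 4 - p
H(m)/(W(56, -12)**2) = (4 - 1*42)/((-31)**2) = (4 - 42)/961 = -38*1/961 = -38/961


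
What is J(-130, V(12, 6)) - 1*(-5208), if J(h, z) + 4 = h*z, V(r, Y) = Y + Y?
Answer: 3644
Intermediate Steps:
V(r, Y) = 2*Y
J(h, z) = -4 + h*z
J(-130, V(12, 6)) - 1*(-5208) = (-4 - 260*6) - 1*(-5208) = (-4 - 130*12) + 5208 = (-4 - 1560) + 5208 = -1564 + 5208 = 3644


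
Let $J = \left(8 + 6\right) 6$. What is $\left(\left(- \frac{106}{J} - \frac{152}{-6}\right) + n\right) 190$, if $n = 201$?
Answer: $\frac{299345}{7} \approx 42764.0$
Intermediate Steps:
$J = 84$ ($J = 14 \cdot 6 = 84$)
$\left(\left(- \frac{106}{J} - \frac{152}{-6}\right) + n\right) 190 = \left(\left(- \frac{106}{84} - \frac{152}{-6}\right) + 201\right) 190 = \left(\left(\left(-106\right) \frac{1}{84} - - \frac{76}{3}\right) + 201\right) 190 = \left(\left(- \frac{53}{42} + \frac{76}{3}\right) + 201\right) 190 = \left(\frac{337}{14} + 201\right) 190 = \frac{3151}{14} \cdot 190 = \frac{299345}{7}$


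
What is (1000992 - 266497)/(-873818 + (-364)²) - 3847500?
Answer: -2852237129495/741322 ≈ -3.8475e+6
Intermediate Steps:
(1000992 - 266497)/(-873818 + (-364)²) - 3847500 = 734495/(-873818 + 132496) - 3847500 = 734495/(-741322) - 3847500 = 734495*(-1/741322) - 3847500 = -734495/741322 - 3847500 = -2852237129495/741322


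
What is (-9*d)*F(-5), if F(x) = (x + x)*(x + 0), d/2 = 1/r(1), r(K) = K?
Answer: -900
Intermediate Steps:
d = 2 (d = 2/1 = 2*1 = 2)
F(x) = 2*x² (F(x) = (2*x)*x = 2*x²)
(-9*d)*F(-5) = (-9*2)*(2*(-5)²) = -36*25 = -18*50 = -900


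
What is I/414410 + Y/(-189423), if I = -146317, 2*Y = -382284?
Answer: 5721705681/8722087270 ≈ 0.65600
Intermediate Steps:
Y = -191142 (Y = (1/2)*(-382284) = -191142)
I/414410 + Y/(-189423) = -146317/414410 - 191142/(-189423) = -146317*1/414410 - 191142*(-1/189423) = -146317/414410 + 21238/21047 = 5721705681/8722087270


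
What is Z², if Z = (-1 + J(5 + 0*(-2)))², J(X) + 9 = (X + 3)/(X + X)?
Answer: 4477456/625 ≈ 7163.9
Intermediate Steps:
J(X) = -9 + (3 + X)/(2*X) (J(X) = -9 + (X + 3)/(X + X) = -9 + (3 + X)/((2*X)) = -9 + (3 + X)*(1/(2*X)) = -9 + (3 + X)/(2*X))
Z = 2116/25 (Z = (-1 + (3 - 17*(5 + 0*(-2)))/(2*(5 + 0*(-2))))² = (-1 + (3 - 17*(5 + 0))/(2*(5 + 0)))² = (-1 + (½)*(3 - 17*5)/5)² = (-1 + (½)*(⅕)*(3 - 85))² = (-1 + (½)*(⅕)*(-82))² = (-1 - 41/5)² = (-46/5)² = 2116/25 ≈ 84.640)
Z² = (2116/25)² = 4477456/625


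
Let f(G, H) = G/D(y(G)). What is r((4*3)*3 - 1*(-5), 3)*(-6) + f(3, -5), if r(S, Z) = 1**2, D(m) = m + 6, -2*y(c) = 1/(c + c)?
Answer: -390/71 ≈ -5.4930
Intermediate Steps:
y(c) = -1/(4*c) (y(c) = -1/(2*(c + c)) = -1/(2*c)/2 = -1/(4*c))
D(m) = 6 + m
f(G, H) = G/(6 - 1/(4*G))
r(S, Z) = 1
r((4*3)*3 - 1*(-5), 3)*(-6) + f(3, -5) = 1*(-6) + 4*3**2/(-1 + 24*3) = -6 + 4*9/(-1 + 72) = -6 + 4*9/71 = -6 + 4*9*(1/71) = -6 + 36/71 = -390/71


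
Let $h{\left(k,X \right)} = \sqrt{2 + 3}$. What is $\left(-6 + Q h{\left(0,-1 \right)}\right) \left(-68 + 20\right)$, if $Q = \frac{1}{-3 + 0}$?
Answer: $288 + 16 \sqrt{5} \approx 323.78$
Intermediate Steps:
$h{\left(k,X \right)} = \sqrt{5}$
$Q = - \frac{1}{3}$ ($Q = \frac{1}{-3} = - \frac{1}{3} \approx -0.33333$)
$\left(-6 + Q h{\left(0,-1 \right)}\right) \left(-68 + 20\right) = \left(-6 - \frac{\sqrt{5}}{3}\right) \left(-68 + 20\right) = \left(-6 - \frac{\sqrt{5}}{3}\right) \left(-48\right) = 288 + 16 \sqrt{5}$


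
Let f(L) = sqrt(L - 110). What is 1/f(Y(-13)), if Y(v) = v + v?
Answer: -I*sqrt(34)/68 ≈ -0.085749*I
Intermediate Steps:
Y(v) = 2*v
f(L) = sqrt(-110 + L)
1/f(Y(-13)) = 1/(sqrt(-110 + 2*(-13))) = 1/(sqrt(-110 - 26)) = 1/(sqrt(-136)) = 1/(2*I*sqrt(34)) = -I*sqrt(34)/68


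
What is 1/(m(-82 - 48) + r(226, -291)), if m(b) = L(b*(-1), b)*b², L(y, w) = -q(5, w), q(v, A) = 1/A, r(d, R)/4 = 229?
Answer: 1/1046 ≈ 0.00095602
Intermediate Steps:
r(d, R) = 916 (r(d, R) = 4*229 = 916)
L(y, w) = -1/w
m(b) = -b (m(b) = (-1/b)*b² = -b)
1/(m(-82 - 48) + r(226, -291)) = 1/(-(-82 - 48) + 916) = 1/(-1*(-130) + 916) = 1/(130 + 916) = 1/1046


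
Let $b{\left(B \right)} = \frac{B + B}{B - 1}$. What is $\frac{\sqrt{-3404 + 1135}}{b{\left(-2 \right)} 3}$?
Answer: $\frac{i \sqrt{2269}}{4} \approx 11.909 i$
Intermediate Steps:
$b{\left(B \right)} = \frac{2 B}{-1 + B}$
$\frac{\sqrt{-3404 + 1135}}{b{\left(-2 \right)} 3} = \frac{\sqrt{-3404 + 1135}}{2 \left(-2\right) \frac{1}{-1 - 2} \cdot 3} = \frac{\sqrt{-2269}}{2 \left(-2\right) \frac{1}{-3} \cdot 3} = \frac{i \sqrt{2269}}{2 \left(-2\right) \left(- \frac{1}{3}\right) 3} = \frac{i \sqrt{2269}}{\frac{4}{3} \cdot 3} = \frac{i \sqrt{2269}}{4}$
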